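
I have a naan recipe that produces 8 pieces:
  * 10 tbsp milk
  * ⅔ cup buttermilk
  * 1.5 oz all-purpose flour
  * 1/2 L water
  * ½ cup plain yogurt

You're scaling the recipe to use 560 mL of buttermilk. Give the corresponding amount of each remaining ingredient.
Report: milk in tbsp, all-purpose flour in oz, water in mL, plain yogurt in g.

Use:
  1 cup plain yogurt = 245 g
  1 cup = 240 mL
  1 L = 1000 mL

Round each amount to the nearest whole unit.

milk: 35 tbsp; all-purpose flour: 5 oz; water: 1750 mL; plain yogurt: 429 g

The original recipe has 160 mL of buttermilk, so the scaling factor is 560 ÷ 160 = 7/2 = 3.5.
milk: 10 tbsp × 7/2 = 35 tbsp
all-purpose flour: 1.5 oz × 7/2 ≈ 5 oz
water: 0.5 L × 7/2 × 1000 mL/L = 1750 mL
plain yogurt: 0.5 cup × 7/2 × 245 g/cup ≈ 429 g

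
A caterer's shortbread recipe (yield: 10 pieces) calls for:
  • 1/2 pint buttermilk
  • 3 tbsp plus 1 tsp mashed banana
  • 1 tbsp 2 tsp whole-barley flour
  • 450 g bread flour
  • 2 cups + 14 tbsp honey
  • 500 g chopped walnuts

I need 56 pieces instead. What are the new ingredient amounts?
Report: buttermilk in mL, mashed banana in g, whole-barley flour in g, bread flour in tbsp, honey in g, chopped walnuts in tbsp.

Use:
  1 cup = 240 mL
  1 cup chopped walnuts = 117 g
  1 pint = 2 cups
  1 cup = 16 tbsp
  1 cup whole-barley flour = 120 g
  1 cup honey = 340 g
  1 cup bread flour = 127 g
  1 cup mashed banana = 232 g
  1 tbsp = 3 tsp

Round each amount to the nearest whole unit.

Scaling factor: 56/10 = 28/5 = 5.6.
buttermilk: 0.5 pint × 28/5 × 2 cup/pint × 240 mL/cup = 1344 mL
mashed banana: (3 tbsp + 1 tsp = 10/3 tbsp) × 28/5 ÷ 16 tbsp/cup × 232 g/cup ≈ 271 g
whole-barley flour: (1 tbsp + 2 tsp = 5/3 tbsp) × 28/5 ÷ 16 tbsp/cup × 120 g/cup = 70 g
bread flour: 450 g × 28/5 ÷ 127 g/cup × 16 tbsp/cup ≈ 317 tbsp
honey: (2 cup + 14 tbsp = 2.875 cup) × 28/5 × 340 g/cup = 5474 g
chopped walnuts: 500 g × 28/5 ÷ 117 g/cup × 16 tbsp/cup ≈ 383 tbsp

buttermilk: 1344 mL; mashed banana: 271 g; whole-barley flour: 70 g; bread flour: 317 tbsp; honey: 5474 g; chopped walnuts: 383 tbsp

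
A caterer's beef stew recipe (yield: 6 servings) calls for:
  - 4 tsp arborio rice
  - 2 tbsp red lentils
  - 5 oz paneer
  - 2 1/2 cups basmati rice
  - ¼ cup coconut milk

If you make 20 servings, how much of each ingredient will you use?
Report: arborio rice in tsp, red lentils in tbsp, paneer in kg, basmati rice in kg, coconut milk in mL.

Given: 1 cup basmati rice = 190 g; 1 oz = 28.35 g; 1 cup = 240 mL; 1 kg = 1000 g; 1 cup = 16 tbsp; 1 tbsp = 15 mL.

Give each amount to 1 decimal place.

Scaling factor: 20/6 = 10/3.
arborio rice: 4 tsp × 10/3 ≈ 13.3 tsp
red lentils: 2 tbsp × 10/3 ≈ 6.7 tbsp
paneer: 5 oz × 10/3 × 28.35 g/oz ÷ 1000 g/kg ≈ 0.5 kg
basmati rice: 2.5 cup × 10/3 × 190 g/cup ÷ 1000 g/kg ≈ 1.6 kg
coconut milk: 0.25 cup × 10/3 × 240 mL/cup = 200.0 mL

arborio rice: 13.3 tsp; red lentils: 6.7 tbsp; paneer: 0.5 kg; basmati rice: 1.6 kg; coconut milk: 200.0 mL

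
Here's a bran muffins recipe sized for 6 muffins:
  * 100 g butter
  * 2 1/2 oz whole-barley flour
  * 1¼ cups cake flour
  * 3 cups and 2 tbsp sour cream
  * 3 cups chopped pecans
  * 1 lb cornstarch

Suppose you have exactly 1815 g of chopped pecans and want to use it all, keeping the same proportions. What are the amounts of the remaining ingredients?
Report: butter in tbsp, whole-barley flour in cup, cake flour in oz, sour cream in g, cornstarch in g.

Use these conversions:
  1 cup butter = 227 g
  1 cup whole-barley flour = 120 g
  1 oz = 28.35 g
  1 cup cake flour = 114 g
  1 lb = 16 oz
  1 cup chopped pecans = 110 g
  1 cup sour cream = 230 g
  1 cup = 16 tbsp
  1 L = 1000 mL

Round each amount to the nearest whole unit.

butter: 39 tbsp; whole-barley flour: 3 cup; cake flour: 28 oz; sour cream: 3953 g; cornstarch: 2495 g

The original recipe has 330 g of chopped pecans, so the scaling factor is 1815 ÷ 330 = 11/2 = 5.5.
butter: 100 g × 11/2 ÷ 227 g/cup × 16 tbsp/cup ≈ 39 tbsp
whole-barley flour: 2.5 oz × 11/2 × 28.35 g/oz ÷ 120 g/cup ≈ 3 cup
cake flour: 1.25 cup × 11/2 × 114 g/cup ÷ 28.35 g/oz ≈ 28 oz
sour cream: (3 cup + 2 tbsp = 3.125 cup) × 11/2 × 230 g/cup ≈ 3953 g
cornstarch: 1 lb × 11/2 × 16 oz/lb × 28.35 g/oz ≈ 2495 g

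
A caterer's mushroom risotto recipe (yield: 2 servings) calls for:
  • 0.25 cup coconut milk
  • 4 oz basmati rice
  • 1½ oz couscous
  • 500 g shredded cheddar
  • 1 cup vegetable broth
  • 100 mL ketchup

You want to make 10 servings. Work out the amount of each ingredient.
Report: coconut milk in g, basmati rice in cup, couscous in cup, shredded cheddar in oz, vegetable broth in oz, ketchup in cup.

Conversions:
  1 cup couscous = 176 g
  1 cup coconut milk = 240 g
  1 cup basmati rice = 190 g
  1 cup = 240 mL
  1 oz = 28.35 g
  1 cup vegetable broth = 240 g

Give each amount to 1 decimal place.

Scaling factor: 10/2 = 5.
coconut milk: 0.25 cup × 5 × 240 g/cup = 300.0 g
basmati rice: 4 oz × 5 × 28.35 g/oz ÷ 190 g/cup ≈ 3.0 cup
couscous: 1.5 oz × 5 × 28.35 g/oz ÷ 176 g/cup ≈ 1.2 cup
shredded cheddar: 500 g × 5 ÷ 28.35 g/oz ≈ 88.2 oz
vegetable broth: 1 cup × 5 × 240 g/cup ÷ 28.35 g/oz ≈ 42.3 oz
ketchup: 100 mL × 5 ÷ 240 mL/cup ≈ 2.1 cup

coconut milk: 300.0 g; basmati rice: 3.0 cup; couscous: 1.2 cup; shredded cheddar: 88.2 oz; vegetable broth: 42.3 oz; ketchup: 2.1 cup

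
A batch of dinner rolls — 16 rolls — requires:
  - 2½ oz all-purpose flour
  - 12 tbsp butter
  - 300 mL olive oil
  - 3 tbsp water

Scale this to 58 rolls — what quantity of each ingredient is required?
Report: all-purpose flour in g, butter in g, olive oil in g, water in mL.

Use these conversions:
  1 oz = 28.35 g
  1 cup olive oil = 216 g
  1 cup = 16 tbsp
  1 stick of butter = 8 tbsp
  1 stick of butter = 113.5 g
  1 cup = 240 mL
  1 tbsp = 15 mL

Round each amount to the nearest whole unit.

Scaling factor: 58/16 = 29/8 = 3.625.
all-purpose flour: 2.5 oz × 29/8 × 28.35 g/oz ≈ 257 g
butter: 12 tbsp × 29/8 ÷ 8 tbsp/stick × 113.5 g/stick ≈ 617 g
olive oil: 300 mL × 29/8 ÷ 240 mL/cup × 216 g/cup ≈ 979 g
water: 3 tbsp × 29/8 × 15 mL/tbsp ≈ 163 mL

all-purpose flour: 257 g; butter: 617 g; olive oil: 979 g; water: 163 mL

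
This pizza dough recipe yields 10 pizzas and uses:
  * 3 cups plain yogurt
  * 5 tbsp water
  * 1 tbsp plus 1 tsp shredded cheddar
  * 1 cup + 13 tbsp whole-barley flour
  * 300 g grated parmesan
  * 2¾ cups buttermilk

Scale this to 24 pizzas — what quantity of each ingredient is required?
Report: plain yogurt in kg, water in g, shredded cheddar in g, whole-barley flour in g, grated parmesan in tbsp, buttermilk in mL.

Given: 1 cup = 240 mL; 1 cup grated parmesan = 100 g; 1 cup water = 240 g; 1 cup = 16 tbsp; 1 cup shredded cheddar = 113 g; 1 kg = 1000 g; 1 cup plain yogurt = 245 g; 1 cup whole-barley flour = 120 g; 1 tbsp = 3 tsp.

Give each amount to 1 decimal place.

Scaling factor: 24/10 = 12/5 = 2.4.
plain yogurt: 3 cup × 12/5 × 245 g/cup ÷ 1000 g/kg ≈ 1.8 kg
water: 5 tbsp × 12/5 ÷ 16 tbsp/cup × 240 g/cup = 180.0 g
shredded cheddar: (1 tbsp + 1 tsp = 4/3 tbsp) × 12/5 ÷ 16 tbsp/cup × 113 g/cup = 22.6 g
whole-barley flour: (1 cup + 13 tbsp = 1.8125 cup) × 12/5 × 120 g/cup = 522.0 g
grated parmesan: 300 g × 12/5 ÷ 100 g/cup × 16 tbsp/cup = 115.2 tbsp
buttermilk: 2.75 cup × 12/5 × 240 mL/cup = 1584.0 mL

plain yogurt: 1.8 kg; water: 180.0 g; shredded cheddar: 22.6 g; whole-barley flour: 522.0 g; grated parmesan: 115.2 tbsp; buttermilk: 1584.0 mL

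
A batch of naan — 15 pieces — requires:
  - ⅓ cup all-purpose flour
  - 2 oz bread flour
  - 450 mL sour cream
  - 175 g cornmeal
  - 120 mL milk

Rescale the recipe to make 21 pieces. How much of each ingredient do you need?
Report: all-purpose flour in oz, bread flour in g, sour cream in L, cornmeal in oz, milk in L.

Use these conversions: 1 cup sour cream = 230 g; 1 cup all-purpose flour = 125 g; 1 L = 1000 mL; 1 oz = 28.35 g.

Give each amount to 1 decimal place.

Scaling factor: 21/15 = 7/5 = 1.4.
all-purpose flour: 1/3 cup × 7/5 × 125 g/cup ÷ 28.35 g/oz ≈ 2.1 oz
bread flour: 2 oz × 7/5 × 28.35 g/oz ≈ 79.4 g
sour cream: 450 mL × 7/5 ÷ 1000 mL/L ≈ 0.6 L
cornmeal: 175 g × 7/5 ÷ 28.35 g/oz ≈ 8.6 oz
milk: 120 mL × 7/5 ÷ 1000 mL/L ≈ 0.2 L

all-purpose flour: 2.1 oz; bread flour: 79.4 g; sour cream: 0.6 L; cornmeal: 8.6 oz; milk: 0.2 L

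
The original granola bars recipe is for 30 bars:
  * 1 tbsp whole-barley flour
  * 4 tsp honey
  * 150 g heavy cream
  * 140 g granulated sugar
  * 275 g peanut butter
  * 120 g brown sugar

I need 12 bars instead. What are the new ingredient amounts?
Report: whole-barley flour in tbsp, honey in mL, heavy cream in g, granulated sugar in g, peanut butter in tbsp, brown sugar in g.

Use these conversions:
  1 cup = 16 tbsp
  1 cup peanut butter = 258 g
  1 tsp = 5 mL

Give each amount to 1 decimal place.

whole-barley flour: 0.4 tbsp; honey: 8.0 mL; heavy cream: 60.0 g; granulated sugar: 56.0 g; peanut butter: 6.8 tbsp; brown sugar: 48.0 g

Scaling factor: 12/30 = 2/5 = 0.4.
whole-barley flour: 1 tbsp × 2/5 = 0.4 tbsp
honey: 4 tsp × 2/5 × 5 mL/tsp = 8.0 mL
heavy cream: 150 g × 2/5 = 60.0 g
granulated sugar: 140 g × 2/5 = 56.0 g
peanut butter: 275 g × 2/5 ÷ 258 g/cup × 16 tbsp/cup ≈ 6.8 tbsp
brown sugar: 120 g × 2/5 = 48.0 g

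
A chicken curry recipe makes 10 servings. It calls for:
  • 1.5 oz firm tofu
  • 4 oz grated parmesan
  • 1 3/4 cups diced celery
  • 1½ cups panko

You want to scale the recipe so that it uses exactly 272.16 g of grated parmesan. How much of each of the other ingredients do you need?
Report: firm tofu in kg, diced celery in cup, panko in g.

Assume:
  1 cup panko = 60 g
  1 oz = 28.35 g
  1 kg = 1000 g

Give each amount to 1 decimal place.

firm tofu: 0.1 kg; diced celery: 4.2 cup; panko: 216.0 g

The original recipe has 113.4 g of grated parmesan, so the scaling factor is 272.16 ÷ 113.4 = 12/5 = 2.4.
firm tofu: 1.5 oz × 12/5 × 28.35 g/oz ÷ 1000 g/kg ≈ 0.1 kg
diced celery: 1.75 cup × 12/5 = 4.2 cup
panko: 1.5 cup × 12/5 × 60 g/cup = 216.0 g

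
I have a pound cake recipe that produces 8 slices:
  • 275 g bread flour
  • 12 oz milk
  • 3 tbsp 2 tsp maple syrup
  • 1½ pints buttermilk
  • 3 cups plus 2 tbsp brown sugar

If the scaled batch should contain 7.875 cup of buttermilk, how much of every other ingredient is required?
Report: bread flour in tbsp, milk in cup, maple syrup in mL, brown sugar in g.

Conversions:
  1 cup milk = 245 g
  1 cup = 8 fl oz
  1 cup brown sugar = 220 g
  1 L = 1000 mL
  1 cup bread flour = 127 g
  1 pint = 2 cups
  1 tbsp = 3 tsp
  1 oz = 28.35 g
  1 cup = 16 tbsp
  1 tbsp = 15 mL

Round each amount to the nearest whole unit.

bread flour: 91 tbsp; milk: 4 cup; maple syrup: 144 mL; brown sugar: 1805 g

The original recipe has 3 cup of buttermilk, so the scaling factor is 7.875 ÷ 3 = 21/8 = 2.625.
bread flour: 275 g × 21/8 ÷ 127 g/cup × 16 tbsp/cup ≈ 91 tbsp
milk: 12 oz × 21/8 × 28.35 g/oz ÷ 245 g/cup ≈ 4 cup
maple syrup: (3 tbsp + 2 tsp = 11/3 tbsp) × 21/8 × 15 mL/tbsp ≈ 144 mL
brown sugar: (3 cup + 2 tbsp = 3.125 cup) × 21/8 × 220 g/cup ≈ 1805 g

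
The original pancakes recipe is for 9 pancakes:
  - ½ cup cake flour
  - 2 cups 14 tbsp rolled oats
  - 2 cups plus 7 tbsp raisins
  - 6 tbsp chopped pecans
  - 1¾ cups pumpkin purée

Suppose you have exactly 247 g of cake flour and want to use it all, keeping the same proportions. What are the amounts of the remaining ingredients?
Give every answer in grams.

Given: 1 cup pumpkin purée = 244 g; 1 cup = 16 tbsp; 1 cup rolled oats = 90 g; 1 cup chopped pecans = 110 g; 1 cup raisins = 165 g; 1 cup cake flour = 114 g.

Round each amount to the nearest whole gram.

rolled oats: 1121 g; raisins: 1743 g; chopped pecans: 179 g; pumpkin purée: 1850 g

The original recipe has 57 g of cake flour, so the scaling factor is 247 ÷ 57 = 13/3.
rolled oats: (2 cup + 14 tbsp = 2.875 cup) × 13/3 × 90 g/cup ≈ 1121 g
raisins: (2 cup + 7 tbsp = 2.4375 cup) × 13/3 × 165 g/cup ≈ 1743 g
chopped pecans: 6 tbsp × 13/3 ÷ 16 tbsp/cup × 110 g/cup ≈ 179 g
pumpkin purée: 1.75 cup × 13/3 × 244 g/cup ≈ 1850 g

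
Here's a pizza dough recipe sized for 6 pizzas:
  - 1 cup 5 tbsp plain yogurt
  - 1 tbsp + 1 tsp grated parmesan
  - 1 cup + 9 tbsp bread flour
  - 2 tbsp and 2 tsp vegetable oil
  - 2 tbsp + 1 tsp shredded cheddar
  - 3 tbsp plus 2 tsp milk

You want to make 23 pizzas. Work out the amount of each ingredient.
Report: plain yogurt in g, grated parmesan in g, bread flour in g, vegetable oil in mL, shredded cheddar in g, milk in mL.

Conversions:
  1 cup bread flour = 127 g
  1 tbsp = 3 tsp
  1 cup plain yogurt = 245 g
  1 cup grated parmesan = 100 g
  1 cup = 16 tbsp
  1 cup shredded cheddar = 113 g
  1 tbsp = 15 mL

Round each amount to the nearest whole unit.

Scaling factor: 23/6.
plain yogurt: (1 cup + 5 tbsp = 1.3125 cup) × 23/6 × 245 g/cup ≈ 1233 g
grated parmesan: (1 tbsp + 1 tsp = 4/3 tbsp) × 23/6 ÷ 16 tbsp/cup × 100 g/cup ≈ 32 g
bread flour: (1 cup + 9 tbsp = 1.5625 cup) × 23/6 × 127 g/cup ≈ 761 g
vegetable oil: (2 tbsp + 2 tsp = 8/3 tbsp) × 23/6 × 15 mL/tbsp ≈ 153 mL
shredded cheddar: (2 tbsp + 1 tsp = 7/3 tbsp) × 23/6 ÷ 16 tbsp/cup × 113 g/cup ≈ 63 g
milk: (3 tbsp + 2 tsp = 11/3 tbsp) × 23/6 × 15 mL/tbsp ≈ 211 mL

plain yogurt: 1233 g; grated parmesan: 32 g; bread flour: 761 g; vegetable oil: 153 mL; shredded cheddar: 63 g; milk: 211 mL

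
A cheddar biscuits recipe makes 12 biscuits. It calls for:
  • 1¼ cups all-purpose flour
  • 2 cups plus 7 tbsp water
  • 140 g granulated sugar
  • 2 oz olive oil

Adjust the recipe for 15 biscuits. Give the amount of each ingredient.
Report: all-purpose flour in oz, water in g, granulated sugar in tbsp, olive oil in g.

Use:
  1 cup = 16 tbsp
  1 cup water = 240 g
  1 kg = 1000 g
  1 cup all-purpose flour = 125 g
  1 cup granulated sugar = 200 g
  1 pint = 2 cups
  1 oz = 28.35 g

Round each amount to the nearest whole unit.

Scaling factor: 15/12 = 5/4 = 1.25.
all-purpose flour: 1.25 cup × 5/4 × 125 g/cup ÷ 28.35 g/oz ≈ 7 oz
water: (2 cup + 7 tbsp = 2.4375 cup) × 5/4 × 240 g/cup ≈ 731 g
granulated sugar: 140 g × 5/4 ÷ 200 g/cup × 16 tbsp/cup = 14 tbsp
olive oil: 2 oz × 5/4 × 28.35 g/oz ≈ 71 g

all-purpose flour: 7 oz; water: 731 g; granulated sugar: 14 tbsp; olive oil: 71 g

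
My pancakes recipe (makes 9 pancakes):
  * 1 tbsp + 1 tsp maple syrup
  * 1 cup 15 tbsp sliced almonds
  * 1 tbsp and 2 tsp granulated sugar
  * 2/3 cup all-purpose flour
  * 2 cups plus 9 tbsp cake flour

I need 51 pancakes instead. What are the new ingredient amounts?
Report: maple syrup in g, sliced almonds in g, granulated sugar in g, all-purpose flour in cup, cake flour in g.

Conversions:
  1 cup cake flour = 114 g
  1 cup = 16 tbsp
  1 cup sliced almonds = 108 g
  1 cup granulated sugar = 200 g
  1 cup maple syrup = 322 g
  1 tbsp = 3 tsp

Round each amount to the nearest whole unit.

Scaling factor: 51/9 = 17/3.
maple syrup: (1 tbsp + 1 tsp = 4/3 tbsp) × 17/3 ÷ 16 tbsp/cup × 322 g/cup ≈ 152 g
sliced almonds: (1 cup + 15 tbsp = 1.9375 cup) × 17/3 × 108 g/cup ≈ 1186 g
granulated sugar: (1 tbsp + 2 tsp = 5/3 tbsp) × 17/3 ÷ 16 tbsp/cup × 200 g/cup ≈ 118 g
all-purpose flour: 2/3 cup × 17/3 ≈ 4 cup
cake flour: (2 cup + 9 tbsp = 2.5625 cup) × 17/3 × 114 g/cup ≈ 1655 g

maple syrup: 152 g; sliced almonds: 1186 g; granulated sugar: 118 g; all-purpose flour: 4 cup; cake flour: 1655 g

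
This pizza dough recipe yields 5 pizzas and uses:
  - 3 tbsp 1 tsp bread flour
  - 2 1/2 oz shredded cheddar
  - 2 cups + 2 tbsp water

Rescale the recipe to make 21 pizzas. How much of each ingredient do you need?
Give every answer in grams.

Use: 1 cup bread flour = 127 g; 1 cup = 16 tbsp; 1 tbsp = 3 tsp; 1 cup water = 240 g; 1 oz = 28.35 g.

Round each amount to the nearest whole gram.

Scaling factor: 21/5 = 4.2.
bread flour: (3 tbsp + 1 tsp = 10/3 tbsp) × 21/5 ÷ 16 tbsp/cup × 127 g/cup ≈ 111 g
shredded cheddar: 2.5 oz × 21/5 × 28.35 g/oz ≈ 298 g
water: (2 cup + 2 tbsp = 2.125 cup) × 21/5 × 240 g/cup = 2142 g

bread flour: 111 g; shredded cheddar: 298 g; water: 2142 g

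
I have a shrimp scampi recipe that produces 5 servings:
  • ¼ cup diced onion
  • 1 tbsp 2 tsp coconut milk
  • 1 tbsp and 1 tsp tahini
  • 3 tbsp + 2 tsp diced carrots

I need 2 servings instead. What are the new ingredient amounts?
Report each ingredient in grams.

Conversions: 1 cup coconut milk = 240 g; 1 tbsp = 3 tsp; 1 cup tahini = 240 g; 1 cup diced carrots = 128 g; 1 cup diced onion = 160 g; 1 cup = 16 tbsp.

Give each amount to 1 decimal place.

Scaling factor: 2/5 = 0.4.
diced onion: 0.25 cup × 2/5 × 160 g/cup = 16.0 g
coconut milk: (1 tbsp + 2 tsp = 5/3 tbsp) × 2/5 ÷ 16 tbsp/cup × 240 g/cup = 10.0 g
tahini: (1 tbsp + 1 tsp = 4/3 tbsp) × 2/5 ÷ 16 tbsp/cup × 240 g/cup = 8.0 g
diced carrots: (3 tbsp + 2 tsp = 11/3 tbsp) × 2/5 ÷ 16 tbsp/cup × 128 g/cup ≈ 11.7 g

diced onion: 16.0 g; coconut milk: 10.0 g; tahini: 8.0 g; diced carrots: 11.7 g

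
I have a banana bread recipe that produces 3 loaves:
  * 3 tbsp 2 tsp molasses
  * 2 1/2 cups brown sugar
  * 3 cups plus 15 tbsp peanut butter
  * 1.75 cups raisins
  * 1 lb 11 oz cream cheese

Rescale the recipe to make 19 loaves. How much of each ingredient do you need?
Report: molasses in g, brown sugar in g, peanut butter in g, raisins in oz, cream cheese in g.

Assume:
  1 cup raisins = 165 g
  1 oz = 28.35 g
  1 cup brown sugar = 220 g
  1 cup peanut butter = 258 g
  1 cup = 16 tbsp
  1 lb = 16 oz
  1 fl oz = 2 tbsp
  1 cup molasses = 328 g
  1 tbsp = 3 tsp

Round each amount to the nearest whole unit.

Scaling factor: 19/3.
molasses: (3 tbsp + 2 tsp = 11/3 tbsp) × 19/3 ÷ 16 tbsp/cup × 328 g/cup ≈ 476 g
brown sugar: 2.5 cup × 19/3 × 220 g/cup ≈ 3483 g
peanut butter: (3 cup + 15 tbsp = 3.9375 cup) × 19/3 × 258 g/cup ≈ 6434 g
raisins: 1.75 cup × 19/3 × 165 g/cup ÷ 28.35 g/oz ≈ 65 oz
cream cheese: (1 lb + 11 oz = 1.6875 lb) × 19/3 × 16 oz/lb × 28.35 g/oz ≈ 4848 g

molasses: 476 g; brown sugar: 3483 g; peanut butter: 6434 g; raisins: 65 oz; cream cheese: 4848 g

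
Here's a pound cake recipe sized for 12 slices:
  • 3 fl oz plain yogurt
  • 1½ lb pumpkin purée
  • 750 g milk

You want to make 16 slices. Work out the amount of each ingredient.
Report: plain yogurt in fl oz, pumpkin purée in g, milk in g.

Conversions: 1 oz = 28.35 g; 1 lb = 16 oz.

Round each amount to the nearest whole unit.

Scaling factor: 16/12 = 4/3.
plain yogurt: 3 fl oz × 4/3 = 4 fl oz
pumpkin purée: 1.5 lb × 4/3 × 16 oz/lb × 28.35 g/oz ≈ 907 g
milk: 750 g × 4/3 = 1000 g

plain yogurt: 4 fl oz; pumpkin purée: 907 g; milk: 1000 g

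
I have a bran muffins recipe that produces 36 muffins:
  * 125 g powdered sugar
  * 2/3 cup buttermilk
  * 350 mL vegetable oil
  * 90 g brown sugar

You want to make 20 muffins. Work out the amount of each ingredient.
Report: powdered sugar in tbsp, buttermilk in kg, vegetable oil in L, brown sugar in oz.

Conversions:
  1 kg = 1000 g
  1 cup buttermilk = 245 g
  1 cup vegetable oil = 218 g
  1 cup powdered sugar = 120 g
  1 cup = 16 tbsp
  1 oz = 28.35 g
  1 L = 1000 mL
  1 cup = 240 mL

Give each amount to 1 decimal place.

powdered sugar: 9.3 tbsp; buttermilk: 0.1 kg; vegetable oil: 0.2 L; brown sugar: 1.8 oz

Scaling factor: 20/36 = 5/9.
powdered sugar: 125 g × 5/9 ÷ 120 g/cup × 16 tbsp/cup ≈ 9.3 tbsp
buttermilk: 2/3 cup × 5/9 × 245 g/cup ÷ 1000 g/kg ≈ 0.1 kg
vegetable oil: 350 mL × 5/9 ÷ 1000 mL/L ≈ 0.2 L
brown sugar: 90 g × 5/9 ÷ 28.35 g/oz ≈ 1.8 oz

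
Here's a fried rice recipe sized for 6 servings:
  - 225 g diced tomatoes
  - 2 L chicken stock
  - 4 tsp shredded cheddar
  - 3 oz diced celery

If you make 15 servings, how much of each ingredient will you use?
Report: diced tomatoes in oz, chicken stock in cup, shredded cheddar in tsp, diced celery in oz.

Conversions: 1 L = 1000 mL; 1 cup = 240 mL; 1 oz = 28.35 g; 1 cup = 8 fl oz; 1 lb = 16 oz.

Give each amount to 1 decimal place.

diced tomatoes: 19.8 oz; chicken stock: 20.8 cup; shredded cheddar: 10.0 tsp; diced celery: 7.5 oz

Scaling factor: 15/6 = 5/2 = 2.5.
diced tomatoes: 225 g × 5/2 ÷ 28.35 g/oz ≈ 19.8 oz
chicken stock: 2 L × 5/2 × 1000 mL/L ÷ 240 mL/cup ≈ 20.8 cup
shredded cheddar: 4 tsp × 5/2 = 10.0 tsp
diced celery: 3 oz × 5/2 = 7.5 oz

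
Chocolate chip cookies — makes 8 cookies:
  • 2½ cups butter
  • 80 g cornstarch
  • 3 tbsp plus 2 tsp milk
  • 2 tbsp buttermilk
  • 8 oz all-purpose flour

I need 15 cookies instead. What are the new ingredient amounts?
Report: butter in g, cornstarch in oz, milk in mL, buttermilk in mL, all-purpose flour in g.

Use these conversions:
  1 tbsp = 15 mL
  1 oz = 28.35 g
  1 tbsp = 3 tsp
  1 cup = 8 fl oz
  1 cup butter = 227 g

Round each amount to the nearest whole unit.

butter: 1064 g; cornstarch: 5 oz; milk: 103 mL; buttermilk: 56 mL; all-purpose flour: 425 g

Scaling factor: 15/8 = 1.875.
butter: 2.5 cup × 15/8 × 227 g/cup ≈ 1064 g
cornstarch: 80 g × 15/8 ÷ 28.35 g/oz ≈ 5 oz
milk: (3 tbsp + 2 tsp = 11/3 tbsp) × 15/8 × 15 mL/tbsp ≈ 103 mL
buttermilk: 2 tbsp × 15/8 × 15 mL/tbsp ≈ 56 mL
all-purpose flour: 8 oz × 15/8 × 28.35 g/oz ≈ 425 g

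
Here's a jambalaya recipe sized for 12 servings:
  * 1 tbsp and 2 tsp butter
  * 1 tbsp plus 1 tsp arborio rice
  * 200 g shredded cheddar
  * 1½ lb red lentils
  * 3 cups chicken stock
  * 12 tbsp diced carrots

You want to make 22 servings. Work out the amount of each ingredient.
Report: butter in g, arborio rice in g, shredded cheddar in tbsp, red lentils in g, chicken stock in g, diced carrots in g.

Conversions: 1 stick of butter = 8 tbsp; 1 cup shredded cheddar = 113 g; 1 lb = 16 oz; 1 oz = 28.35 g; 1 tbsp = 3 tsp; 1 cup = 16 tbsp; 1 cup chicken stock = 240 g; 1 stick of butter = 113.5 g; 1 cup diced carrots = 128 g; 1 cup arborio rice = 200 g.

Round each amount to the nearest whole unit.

Scaling factor: 22/12 = 11/6.
butter: (1 tbsp + 2 tsp = 5/3 tbsp) × 11/6 ÷ 8 tbsp/stick × 113.5 g/stick ≈ 43 g
arborio rice: (1 tbsp + 1 tsp = 4/3 tbsp) × 11/6 ÷ 16 tbsp/cup × 200 g/cup ≈ 31 g
shredded cheddar: 200 g × 11/6 ÷ 113 g/cup × 16 tbsp/cup ≈ 52 tbsp
red lentils: 1.5 lb × 11/6 × 16 oz/lb × 28.35 g/oz ≈ 1247 g
chicken stock: 3 cup × 11/6 × 240 g/cup = 1320 g
diced carrots: 12 tbsp × 11/6 ÷ 16 tbsp/cup × 128 g/cup = 176 g

butter: 43 g; arborio rice: 31 g; shredded cheddar: 52 tbsp; red lentils: 1247 g; chicken stock: 1320 g; diced carrots: 176 g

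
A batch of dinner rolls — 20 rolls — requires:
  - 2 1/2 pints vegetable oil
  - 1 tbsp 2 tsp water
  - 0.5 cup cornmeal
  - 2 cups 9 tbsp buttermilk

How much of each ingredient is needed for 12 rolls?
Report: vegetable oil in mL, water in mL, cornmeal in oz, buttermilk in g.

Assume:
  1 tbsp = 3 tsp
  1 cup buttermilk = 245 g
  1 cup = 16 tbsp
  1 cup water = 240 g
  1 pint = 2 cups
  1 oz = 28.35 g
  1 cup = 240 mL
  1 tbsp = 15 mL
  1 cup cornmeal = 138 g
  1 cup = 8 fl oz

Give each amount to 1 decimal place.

Scaling factor: 12/20 = 3/5 = 0.6.
vegetable oil: 2.5 pint × 3/5 × 2 cup/pint × 240 mL/cup = 720.0 mL
water: (1 tbsp + 2 tsp = 5/3 tbsp) × 3/5 × 15 mL/tbsp = 15.0 mL
cornmeal: 0.5 cup × 3/5 × 138 g/cup ÷ 28.35 g/oz ≈ 1.5 oz
buttermilk: (2 cup + 9 tbsp = 2.5625 cup) × 3/5 × 245 g/cup ≈ 376.7 g

vegetable oil: 720.0 mL; water: 15.0 mL; cornmeal: 1.5 oz; buttermilk: 376.7 g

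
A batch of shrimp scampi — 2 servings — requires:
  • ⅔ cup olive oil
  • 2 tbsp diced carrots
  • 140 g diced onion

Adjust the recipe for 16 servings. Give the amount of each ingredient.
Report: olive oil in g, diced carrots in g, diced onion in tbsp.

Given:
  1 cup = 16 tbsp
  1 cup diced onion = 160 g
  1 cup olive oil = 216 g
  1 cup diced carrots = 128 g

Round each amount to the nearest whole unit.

olive oil: 1152 g; diced carrots: 128 g; diced onion: 112 tbsp

Scaling factor: 16/2 = 8.
olive oil: 2/3 cup × 8 × 216 g/cup = 1152 g
diced carrots: 2 tbsp × 8 ÷ 16 tbsp/cup × 128 g/cup = 128 g
diced onion: 140 g × 8 ÷ 160 g/cup × 16 tbsp/cup = 112 tbsp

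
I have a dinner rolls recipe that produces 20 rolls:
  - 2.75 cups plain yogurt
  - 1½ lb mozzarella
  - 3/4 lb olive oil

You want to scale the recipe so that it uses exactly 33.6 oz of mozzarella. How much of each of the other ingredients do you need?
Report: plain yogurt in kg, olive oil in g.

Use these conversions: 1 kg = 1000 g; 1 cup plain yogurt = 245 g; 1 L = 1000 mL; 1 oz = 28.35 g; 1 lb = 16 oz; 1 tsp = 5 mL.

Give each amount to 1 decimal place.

plain yogurt: 0.9 kg; olive oil: 476.3 g

The original recipe has 24 oz of mozzarella, so the scaling factor is 33.6 ÷ 24 = 7/5 = 1.4.
plain yogurt: 2.75 cup × 7/5 × 245 g/cup ÷ 1000 g/kg ≈ 0.9 kg
olive oil: 0.75 lb × 7/5 × 16 oz/lb × 28.35 g/oz ≈ 476.3 g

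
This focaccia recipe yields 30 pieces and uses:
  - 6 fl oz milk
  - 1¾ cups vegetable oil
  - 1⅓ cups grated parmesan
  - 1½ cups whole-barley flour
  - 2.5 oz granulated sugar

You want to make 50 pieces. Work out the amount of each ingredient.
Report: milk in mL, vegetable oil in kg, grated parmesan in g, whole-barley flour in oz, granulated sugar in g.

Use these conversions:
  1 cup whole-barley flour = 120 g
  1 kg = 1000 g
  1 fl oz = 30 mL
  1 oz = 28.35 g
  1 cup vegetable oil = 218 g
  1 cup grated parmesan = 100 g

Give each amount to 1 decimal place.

Scaling factor: 50/30 = 5/3.
milk: 6 fl oz × 5/3 × 30 mL/fl oz = 300.0 mL
vegetable oil: 1.75 cup × 5/3 × 218 g/cup ÷ 1000 g/kg ≈ 0.6 kg
grated parmesan: 4/3 cup × 5/3 × 100 g/cup ≈ 222.2 g
whole-barley flour: 1.5 cup × 5/3 × 120 g/cup ÷ 28.35 g/oz ≈ 10.6 oz
granulated sugar: 2.5 oz × 5/3 × 28.35 g/oz ≈ 118.1 g

milk: 300.0 mL; vegetable oil: 0.6 kg; grated parmesan: 222.2 g; whole-barley flour: 10.6 oz; granulated sugar: 118.1 g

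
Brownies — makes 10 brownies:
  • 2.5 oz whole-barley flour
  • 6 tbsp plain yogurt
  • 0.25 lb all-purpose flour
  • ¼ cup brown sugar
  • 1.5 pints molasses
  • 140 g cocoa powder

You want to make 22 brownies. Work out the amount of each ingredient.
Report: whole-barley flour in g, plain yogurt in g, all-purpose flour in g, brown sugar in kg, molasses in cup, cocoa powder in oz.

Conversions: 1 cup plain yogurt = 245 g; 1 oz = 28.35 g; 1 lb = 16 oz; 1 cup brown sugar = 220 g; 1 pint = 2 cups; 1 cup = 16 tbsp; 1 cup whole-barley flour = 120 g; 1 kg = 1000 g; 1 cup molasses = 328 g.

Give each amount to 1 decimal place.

whole-barley flour: 155.9 g; plain yogurt: 202.1 g; all-purpose flour: 249.5 g; brown sugar: 0.1 kg; molasses: 6.6 cup; cocoa powder: 10.9 oz

Scaling factor: 22/10 = 11/5 = 2.2.
whole-barley flour: 2.5 oz × 11/5 × 28.35 g/oz ≈ 155.9 g
plain yogurt: 6 tbsp × 11/5 ÷ 16 tbsp/cup × 245 g/cup ≈ 202.1 g
all-purpose flour: 0.25 lb × 11/5 × 16 oz/lb × 28.35 g/oz ≈ 249.5 g
brown sugar: 0.25 cup × 11/5 × 220 g/cup ÷ 1000 g/kg ≈ 0.1 kg
molasses: 1.5 pint × 11/5 × 2 cup/pint = 6.6 cup
cocoa powder: 140 g × 11/5 ÷ 28.35 g/oz ≈ 10.9 oz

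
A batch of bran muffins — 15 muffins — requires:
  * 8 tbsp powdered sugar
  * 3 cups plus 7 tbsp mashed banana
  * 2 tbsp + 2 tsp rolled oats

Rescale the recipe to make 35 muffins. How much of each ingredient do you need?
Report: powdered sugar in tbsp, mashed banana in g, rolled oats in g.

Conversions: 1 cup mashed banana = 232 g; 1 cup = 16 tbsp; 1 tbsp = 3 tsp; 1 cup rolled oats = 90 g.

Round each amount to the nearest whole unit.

powdered sugar: 19 tbsp; mashed banana: 1861 g; rolled oats: 35 g

Scaling factor: 35/15 = 7/3.
powdered sugar: 8 tbsp × 7/3 ≈ 19 tbsp
mashed banana: (3 cup + 7 tbsp = 3.4375 cup) × 7/3 × 232 g/cup ≈ 1861 g
rolled oats: (2 tbsp + 2 tsp = 8/3 tbsp) × 7/3 ÷ 16 tbsp/cup × 90 g/cup = 35 g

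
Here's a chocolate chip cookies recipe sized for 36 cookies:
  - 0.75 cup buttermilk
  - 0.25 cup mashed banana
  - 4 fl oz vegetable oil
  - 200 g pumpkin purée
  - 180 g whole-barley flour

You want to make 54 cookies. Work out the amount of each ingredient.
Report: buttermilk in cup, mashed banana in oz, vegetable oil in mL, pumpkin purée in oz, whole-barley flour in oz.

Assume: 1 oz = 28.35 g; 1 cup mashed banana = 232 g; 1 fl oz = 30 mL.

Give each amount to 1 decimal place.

buttermilk: 1.1 cup; mashed banana: 3.1 oz; vegetable oil: 180.0 mL; pumpkin purée: 10.6 oz; whole-barley flour: 9.5 oz

Scaling factor: 54/36 = 3/2 = 1.5.
buttermilk: 0.75 cup × 3/2 ≈ 1.1 cup
mashed banana: 0.25 cup × 3/2 × 232 g/cup ÷ 28.35 g/oz ≈ 3.1 oz
vegetable oil: 4 fl oz × 3/2 × 30 mL/fl oz = 180.0 mL
pumpkin purée: 200 g × 3/2 ÷ 28.35 g/oz ≈ 10.6 oz
whole-barley flour: 180 g × 3/2 ÷ 28.35 g/oz ≈ 9.5 oz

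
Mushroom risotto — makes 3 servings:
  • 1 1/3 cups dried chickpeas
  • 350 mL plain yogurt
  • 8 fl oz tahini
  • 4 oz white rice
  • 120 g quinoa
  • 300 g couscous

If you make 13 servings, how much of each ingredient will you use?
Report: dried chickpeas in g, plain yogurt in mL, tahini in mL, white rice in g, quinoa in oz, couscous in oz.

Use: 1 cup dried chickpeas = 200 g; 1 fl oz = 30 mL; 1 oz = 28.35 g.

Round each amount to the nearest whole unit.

Scaling factor: 13/3.
dried chickpeas: 4/3 cup × 13/3 × 200 g/cup ≈ 1156 g
plain yogurt: 350 mL × 13/3 ≈ 1517 mL
tahini: 8 fl oz × 13/3 × 30 mL/fl oz = 1040 mL
white rice: 4 oz × 13/3 × 28.35 g/oz ≈ 491 g
quinoa: 120 g × 13/3 ÷ 28.35 g/oz ≈ 18 oz
couscous: 300 g × 13/3 ÷ 28.35 g/oz ≈ 46 oz

dried chickpeas: 1156 g; plain yogurt: 1517 mL; tahini: 1040 mL; white rice: 491 g; quinoa: 18 oz; couscous: 46 oz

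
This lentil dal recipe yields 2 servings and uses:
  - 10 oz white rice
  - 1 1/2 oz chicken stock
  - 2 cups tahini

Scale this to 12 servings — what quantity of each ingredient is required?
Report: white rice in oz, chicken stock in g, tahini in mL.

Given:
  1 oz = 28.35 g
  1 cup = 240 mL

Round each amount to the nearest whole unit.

white rice: 60 oz; chicken stock: 255 g; tahini: 2880 mL

Scaling factor: 12/2 = 6.
white rice: 10 oz × 6 = 60 oz
chicken stock: 1.5 oz × 6 × 28.35 g/oz ≈ 255 g
tahini: 2 cup × 6 × 240 mL/cup = 2880 mL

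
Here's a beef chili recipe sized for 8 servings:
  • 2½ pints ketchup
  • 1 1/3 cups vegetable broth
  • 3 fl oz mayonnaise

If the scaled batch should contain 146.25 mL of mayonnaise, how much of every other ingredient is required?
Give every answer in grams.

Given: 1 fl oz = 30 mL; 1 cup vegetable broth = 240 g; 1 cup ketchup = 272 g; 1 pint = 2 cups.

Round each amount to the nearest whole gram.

The original recipe has 90 mL of mayonnaise, so the scaling factor is 146.25 ÷ 90 = 13/8 = 1.625.
ketchup: 2.5 pint × 13/8 × 2 cup/pint × 272 g/cup = 2210 g
vegetable broth: 4/3 cup × 13/8 × 240 g/cup = 520 g

ketchup: 2210 g; vegetable broth: 520 g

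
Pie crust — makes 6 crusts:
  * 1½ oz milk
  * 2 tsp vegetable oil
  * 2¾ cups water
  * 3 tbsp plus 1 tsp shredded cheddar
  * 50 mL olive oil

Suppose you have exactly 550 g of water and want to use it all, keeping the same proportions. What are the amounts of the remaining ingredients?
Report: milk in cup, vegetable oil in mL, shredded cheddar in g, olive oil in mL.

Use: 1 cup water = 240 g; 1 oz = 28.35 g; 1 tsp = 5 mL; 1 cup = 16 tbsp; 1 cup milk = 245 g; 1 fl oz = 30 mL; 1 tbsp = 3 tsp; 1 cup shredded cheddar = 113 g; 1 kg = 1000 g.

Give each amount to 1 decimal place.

milk: 0.1 cup; vegetable oil: 8.3 mL; shredded cheddar: 19.6 g; olive oil: 41.7 mL

The original recipe has 660 g of water, so the scaling factor is 550 ÷ 660 = 5/6.
milk: 1.5 oz × 5/6 × 28.35 g/oz ÷ 245 g/cup ≈ 0.1 cup
vegetable oil: 2 tsp × 5/6 × 5 mL/tsp ≈ 8.3 mL
shredded cheddar: (3 tbsp + 1 tsp = 10/3 tbsp) × 5/6 ÷ 16 tbsp/cup × 113 g/cup ≈ 19.6 g
olive oil: 50 mL × 5/6 ≈ 41.7 mL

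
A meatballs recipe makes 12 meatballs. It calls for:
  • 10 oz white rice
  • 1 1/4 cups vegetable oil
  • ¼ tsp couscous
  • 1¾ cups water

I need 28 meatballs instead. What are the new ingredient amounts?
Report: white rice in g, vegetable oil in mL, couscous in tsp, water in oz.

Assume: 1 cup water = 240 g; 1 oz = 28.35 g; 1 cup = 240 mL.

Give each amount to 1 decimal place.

white rice: 661.5 g; vegetable oil: 700.0 mL; couscous: 0.6 tsp; water: 34.6 oz

Scaling factor: 28/12 = 7/3.
white rice: 10 oz × 7/3 × 28.35 g/oz = 661.5 g
vegetable oil: 1.25 cup × 7/3 × 240 mL/cup = 700.0 mL
couscous: 0.25 tsp × 7/3 ≈ 0.6 tsp
water: 1.75 cup × 7/3 × 240 g/cup ÷ 28.35 g/oz ≈ 34.6 oz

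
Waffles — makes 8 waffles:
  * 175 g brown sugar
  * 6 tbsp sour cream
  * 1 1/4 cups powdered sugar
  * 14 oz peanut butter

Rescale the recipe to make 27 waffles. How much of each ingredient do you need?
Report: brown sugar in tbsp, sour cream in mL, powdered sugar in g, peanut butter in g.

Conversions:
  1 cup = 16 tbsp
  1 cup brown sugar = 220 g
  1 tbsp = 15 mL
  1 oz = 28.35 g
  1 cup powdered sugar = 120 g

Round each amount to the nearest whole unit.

brown sugar: 43 tbsp; sour cream: 304 mL; powdered sugar: 506 g; peanut butter: 1340 g

Scaling factor: 27/8 = 3.375.
brown sugar: 175 g × 27/8 ÷ 220 g/cup × 16 tbsp/cup ≈ 43 tbsp
sour cream: 6 tbsp × 27/8 × 15 mL/tbsp ≈ 304 mL
powdered sugar: 1.25 cup × 27/8 × 120 g/cup ≈ 506 g
peanut butter: 14 oz × 27/8 × 28.35 g/oz ≈ 1340 g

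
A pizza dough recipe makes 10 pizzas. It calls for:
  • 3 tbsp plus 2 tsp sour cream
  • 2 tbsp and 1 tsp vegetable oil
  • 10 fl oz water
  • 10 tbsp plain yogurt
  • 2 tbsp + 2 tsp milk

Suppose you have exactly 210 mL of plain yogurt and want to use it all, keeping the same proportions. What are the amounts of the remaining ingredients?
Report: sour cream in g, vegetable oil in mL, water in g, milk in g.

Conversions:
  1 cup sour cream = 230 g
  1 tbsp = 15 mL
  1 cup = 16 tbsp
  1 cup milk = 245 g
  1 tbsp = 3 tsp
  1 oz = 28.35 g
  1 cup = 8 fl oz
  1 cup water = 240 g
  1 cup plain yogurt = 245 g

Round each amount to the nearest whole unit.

The original recipe has 150 mL of plain yogurt, so the scaling factor is 210 ÷ 150 = 7/5 = 1.4.
sour cream: (3 tbsp + 2 tsp = 11/3 tbsp) × 7/5 ÷ 16 tbsp/cup × 230 g/cup ≈ 74 g
vegetable oil: (2 tbsp + 1 tsp = 7/3 tbsp) × 7/5 × 15 mL/tbsp = 49 mL
water: 10 fl oz × 7/5 ÷ 8 fl oz/cup × 240 g/cup = 420 g
milk: (2 tbsp + 2 tsp = 8/3 tbsp) × 7/5 ÷ 16 tbsp/cup × 245 g/cup ≈ 57 g

sour cream: 74 g; vegetable oil: 49 mL; water: 420 g; milk: 57 g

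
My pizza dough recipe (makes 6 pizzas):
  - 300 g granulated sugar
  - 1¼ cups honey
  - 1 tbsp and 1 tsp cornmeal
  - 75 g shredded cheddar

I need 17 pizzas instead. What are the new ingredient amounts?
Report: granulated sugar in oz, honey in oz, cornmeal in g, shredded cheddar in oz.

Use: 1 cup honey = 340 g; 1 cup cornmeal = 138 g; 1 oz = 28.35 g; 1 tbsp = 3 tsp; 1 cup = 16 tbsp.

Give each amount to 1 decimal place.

granulated sugar: 30.0 oz; honey: 42.5 oz; cornmeal: 32.6 g; shredded cheddar: 7.5 oz

Scaling factor: 17/6.
granulated sugar: 300 g × 17/6 ÷ 28.35 g/oz ≈ 30.0 oz
honey: 1.25 cup × 17/6 × 340 g/cup ÷ 28.35 g/oz ≈ 42.5 oz
cornmeal: (1 tbsp + 1 tsp = 4/3 tbsp) × 17/6 ÷ 16 tbsp/cup × 138 g/cup ≈ 32.6 g
shredded cheddar: 75 g × 17/6 ÷ 28.35 g/oz ≈ 7.5 oz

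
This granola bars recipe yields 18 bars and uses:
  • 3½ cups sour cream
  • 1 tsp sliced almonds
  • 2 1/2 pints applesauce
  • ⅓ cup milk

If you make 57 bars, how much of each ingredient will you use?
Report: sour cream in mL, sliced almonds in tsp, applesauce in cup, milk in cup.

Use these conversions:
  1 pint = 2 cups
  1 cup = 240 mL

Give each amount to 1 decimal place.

sour cream: 2660.0 mL; sliced almonds: 3.2 tsp; applesauce: 15.8 cup; milk: 1.1 cup

Scaling factor: 57/18 = 19/6.
sour cream: 3.5 cup × 19/6 × 240 mL/cup = 2660.0 mL
sliced almonds: 1 tsp × 19/6 ≈ 3.2 tsp
applesauce: 2.5 pint × 19/6 × 2 cup/pint ≈ 15.8 cup
milk: 1/3 cup × 19/6 ≈ 1.1 cup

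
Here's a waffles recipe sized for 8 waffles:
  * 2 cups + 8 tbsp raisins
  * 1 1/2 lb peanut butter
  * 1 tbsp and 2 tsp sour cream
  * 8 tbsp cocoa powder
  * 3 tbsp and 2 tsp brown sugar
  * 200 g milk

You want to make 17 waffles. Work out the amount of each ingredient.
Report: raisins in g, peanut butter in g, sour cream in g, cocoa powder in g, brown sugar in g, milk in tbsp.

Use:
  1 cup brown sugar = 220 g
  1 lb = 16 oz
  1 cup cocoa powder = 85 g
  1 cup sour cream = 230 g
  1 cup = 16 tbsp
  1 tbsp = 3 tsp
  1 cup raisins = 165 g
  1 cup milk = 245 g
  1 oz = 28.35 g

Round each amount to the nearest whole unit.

raisins: 877 g; peanut butter: 1446 g; sour cream: 51 g; cocoa powder: 90 g; brown sugar: 107 g; milk: 28 tbsp

Scaling factor: 17/8 = 2.125.
raisins: (2 cup + 8 tbsp = 2.5 cup) × 17/8 × 165 g/cup ≈ 877 g
peanut butter: 1.5 lb × 17/8 × 16 oz/lb × 28.35 g/oz ≈ 1446 g
sour cream: (1 tbsp + 2 tsp = 5/3 tbsp) × 17/8 ÷ 16 tbsp/cup × 230 g/cup ≈ 51 g
cocoa powder: 8 tbsp × 17/8 ÷ 16 tbsp/cup × 85 g/cup ≈ 90 g
brown sugar: (3 tbsp + 2 tsp = 11/3 tbsp) × 17/8 ÷ 16 tbsp/cup × 220 g/cup ≈ 107 g
milk: 200 g × 17/8 ÷ 245 g/cup × 16 tbsp/cup ≈ 28 tbsp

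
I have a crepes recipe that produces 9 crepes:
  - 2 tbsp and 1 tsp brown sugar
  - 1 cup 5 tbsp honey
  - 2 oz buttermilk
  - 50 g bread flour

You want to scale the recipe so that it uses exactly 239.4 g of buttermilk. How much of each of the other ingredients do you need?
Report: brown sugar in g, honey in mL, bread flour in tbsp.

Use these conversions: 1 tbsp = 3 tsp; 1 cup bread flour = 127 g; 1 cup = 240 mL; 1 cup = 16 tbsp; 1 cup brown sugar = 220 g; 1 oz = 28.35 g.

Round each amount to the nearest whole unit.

The original recipe has 56.7 g of buttermilk, so the scaling factor is 239.4 ÷ 56.7 = 38/9.
brown sugar: (2 tbsp + 1 tsp = 7/3 tbsp) × 38/9 ÷ 16 tbsp/cup × 220 g/cup ≈ 135 g
honey: (1 cup + 5 tbsp = 1.3125 cup) × 38/9 × 240 mL/cup = 1330 mL
bread flour: 50 g × 38/9 ÷ 127 g/cup × 16 tbsp/cup ≈ 27 tbsp

brown sugar: 135 g; honey: 1330 mL; bread flour: 27 tbsp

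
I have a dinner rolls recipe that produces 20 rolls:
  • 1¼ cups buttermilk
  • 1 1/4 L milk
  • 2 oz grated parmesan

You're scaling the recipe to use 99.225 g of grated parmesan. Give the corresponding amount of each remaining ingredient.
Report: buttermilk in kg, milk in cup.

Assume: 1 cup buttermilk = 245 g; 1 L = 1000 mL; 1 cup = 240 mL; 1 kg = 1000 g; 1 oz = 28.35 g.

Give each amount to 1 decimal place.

The original recipe has 56.7 g of grated parmesan, so the scaling factor is 99.225 ÷ 56.7 = 7/4 = 1.75.
buttermilk: 1.25 cup × 7/4 × 245 g/cup ÷ 1000 g/kg ≈ 0.5 kg
milk: 1.25 L × 7/4 × 1000 mL/L ÷ 240 mL/cup ≈ 9.1 cup

buttermilk: 0.5 kg; milk: 9.1 cup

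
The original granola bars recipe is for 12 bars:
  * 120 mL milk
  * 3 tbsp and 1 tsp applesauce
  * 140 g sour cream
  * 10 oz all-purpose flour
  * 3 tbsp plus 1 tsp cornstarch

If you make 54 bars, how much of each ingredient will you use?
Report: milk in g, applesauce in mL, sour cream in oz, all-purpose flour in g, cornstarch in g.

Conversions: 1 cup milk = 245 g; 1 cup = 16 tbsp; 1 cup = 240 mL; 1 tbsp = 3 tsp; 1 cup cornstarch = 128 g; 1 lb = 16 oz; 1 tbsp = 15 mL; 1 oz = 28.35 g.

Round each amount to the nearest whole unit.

milk: 551 g; applesauce: 225 mL; sour cream: 22 oz; all-purpose flour: 1276 g; cornstarch: 120 g

Scaling factor: 54/12 = 9/2 = 4.5.
milk: 120 mL × 9/2 ÷ 240 mL/cup × 245 g/cup ≈ 551 g
applesauce: (3 tbsp + 1 tsp = 10/3 tbsp) × 9/2 × 15 mL/tbsp = 225 mL
sour cream: 140 g × 9/2 ÷ 28.35 g/oz ≈ 22 oz
all-purpose flour: 10 oz × 9/2 × 28.35 g/oz ≈ 1276 g
cornstarch: (3 tbsp + 1 tsp = 10/3 tbsp) × 9/2 ÷ 16 tbsp/cup × 128 g/cup = 120 g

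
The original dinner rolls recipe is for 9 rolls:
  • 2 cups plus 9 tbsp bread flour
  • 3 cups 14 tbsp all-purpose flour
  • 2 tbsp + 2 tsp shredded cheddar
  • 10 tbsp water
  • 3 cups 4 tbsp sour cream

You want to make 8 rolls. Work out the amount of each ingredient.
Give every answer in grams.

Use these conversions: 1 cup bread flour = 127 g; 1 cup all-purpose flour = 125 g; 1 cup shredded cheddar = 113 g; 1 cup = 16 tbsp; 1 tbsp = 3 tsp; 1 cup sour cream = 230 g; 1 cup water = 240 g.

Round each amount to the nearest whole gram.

bread flour: 289 g; all-purpose flour: 431 g; shredded cheddar: 17 g; water: 133 g; sour cream: 664 g

Scaling factor: 8/9.
bread flour: (2 cup + 9 tbsp = 2.5625 cup) × 8/9 × 127 g/cup ≈ 289 g
all-purpose flour: (3 cup + 14 tbsp = 3.875 cup) × 8/9 × 125 g/cup ≈ 431 g
shredded cheddar: (2 tbsp + 2 tsp = 8/3 tbsp) × 8/9 ÷ 16 tbsp/cup × 113 g/cup ≈ 17 g
water: 10 tbsp × 8/9 ÷ 16 tbsp/cup × 240 g/cup ≈ 133 g
sour cream: (3 cup + 4 tbsp = 3.25 cup) × 8/9 × 230 g/cup ≈ 664 g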